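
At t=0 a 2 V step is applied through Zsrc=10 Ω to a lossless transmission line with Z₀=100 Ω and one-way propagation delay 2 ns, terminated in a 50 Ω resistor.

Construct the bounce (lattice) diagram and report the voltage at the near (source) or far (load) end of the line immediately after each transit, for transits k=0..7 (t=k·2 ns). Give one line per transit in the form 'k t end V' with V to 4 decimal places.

0 0 source 1.8182
1 2 load 1.2121
2 4 source 1.7080
3 6 load 1.5427
4 8 source 1.6779
5 10 load 1.6329
6 12 source 1.6697
7 14 load 1.6574

Γ_L=-0.333333, Γ_S=-0.818182; launch V₁=2·100/110=1.818182
k=0 src: V=1.8182
k=1 load: inc=1.818182, refl=1.818182·-0.333333=-0.6061; V=0.000000+1.818182+-0.606061=1.2121
k=2 src: inc=-0.606061, refl=-0.606061·-0.818182=0.4959; V=1.818182+-0.606061+0.495868=1.7080
k=3 load: inc=0.495868, refl=0.495868·-0.333333=-0.1653; V=1.212121+0.495868+-0.165289=1.5427
k=4 src: inc=-0.165289, refl=-0.165289·-0.818182=0.1352; V=1.707989+-0.165289+0.135237=1.6779
k=5 load: inc=0.135237, refl=0.135237·-0.333333=-0.0451; V=1.542700+0.135237+-0.045079=1.6329
k=6 src: inc=-0.045079, refl=-0.045079·-0.818182=0.0369; V=1.677936+-0.045079+0.036883=1.6697
k=7 load: inc=0.036883, refl=0.036883·-0.333333=-0.0123; V=1.632858+0.036883+-0.012294=1.6574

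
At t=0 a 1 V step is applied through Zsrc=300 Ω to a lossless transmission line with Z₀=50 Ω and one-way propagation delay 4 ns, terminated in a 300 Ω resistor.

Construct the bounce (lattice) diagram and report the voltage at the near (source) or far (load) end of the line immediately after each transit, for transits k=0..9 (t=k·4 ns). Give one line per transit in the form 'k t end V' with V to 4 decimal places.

Γ_L=0.714286, Γ_S=0.714286; launch V₁=1·50/350=0.142857
k=0 src: V=0.1429
k=1 load: inc=0.142857, refl=0.142857·0.714286=0.1020; V=0.000000+0.142857+0.102041=0.2449
k=2 src: inc=0.102041, refl=0.102041·0.714286=0.0729; V=0.142857+0.102041+0.072886=0.3178
k=3 load: inc=0.072886, refl=0.072886·0.714286=0.0521; V=0.244898+0.072886+0.052062=0.3698
k=4 src: inc=0.052062, refl=0.052062·0.714286=0.0372; V=0.317784+0.052062+0.037187=0.4070
k=5 load: inc=0.037187, refl=0.037187·0.714286=0.0266; V=0.369846+0.037187+0.026562=0.4336
k=6 src: inc=0.026562, refl=0.026562·0.714286=0.0190; V=0.407033+0.026562+0.018973=0.4526
k=7 load: inc=0.018973, refl=0.018973·0.714286=0.0136; V=0.433595+0.018973+0.013552=0.4661
k=8 src: inc=0.013552, refl=0.013552·0.714286=0.0097; V=0.452568+0.013552+0.009680=0.4758
k=9 load: inc=0.009680, refl=0.009680·0.714286=0.0069; V=0.466120+0.009680+0.006914=0.4827

0 0 source 0.1429
1 4 load 0.2449
2 8 source 0.3178
3 12 load 0.3698
4 16 source 0.4070
5 20 load 0.4336
6 24 source 0.4526
7 28 load 0.4661
8 32 source 0.4758
9 36 load 0.4827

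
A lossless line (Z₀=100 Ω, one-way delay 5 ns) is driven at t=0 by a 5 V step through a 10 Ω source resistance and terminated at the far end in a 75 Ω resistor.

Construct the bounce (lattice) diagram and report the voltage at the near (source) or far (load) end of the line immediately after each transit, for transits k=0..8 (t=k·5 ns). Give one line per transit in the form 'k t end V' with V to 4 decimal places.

Γ_L=-0.142857, Γ_S=-0.818182; launch V₁=5·100/110=4.545455
k=0 src: V=4.5455
k=1 load: inc=4.545455, refl=4.545455·-0.142857=-0.6494; V=0.000000+4.545455+-0.649351=3.8961
k=2 src: inc=-0.649351, refl=-0.649351·-0.818182=0.5313; V=4.545455+-0.649351+0.531287=4.4274
k=3 load: inc=0.531287, refl=0.531287·-0.142857=-0.0759; V=3.896104+0.531287+-0.075898=4.3515
k=4 src: inc=-0.075898, refl=-0.075898·-0.818182=0.0621; V=4.427391+-0.075898+0.062098=4.4136
k=5 load: inc=0.062098, refl=0.062098·-0.142857=-0.0089; V=4.351493+0.062098+-0.008871=4.4047
k=6 src: inc=-0.008871, refl=-0.008871·-0.818182=0.0073; V=4.413591+-0.008871+0.007258=4.4120
k=7 load: inc=0.007258, refl=0.007258·-0.142857=-0.0010; V=4.404720+0.007258+-0.001037=4.4109
k=8 src: inc=-0.001037, refl=-0.001037·-0.818182=0.0008; V=4.411978+-0.001037+0.000848=4.4118

0 0 source 4.5455
1 5 load 3.8961
2 10 source 4.4274
3 15 load 4.3515
4 20 source 4.4136
5 25 load 4.4047
6 30 source 4.4120
7 35 load 4.4109
8 40 source 4.4118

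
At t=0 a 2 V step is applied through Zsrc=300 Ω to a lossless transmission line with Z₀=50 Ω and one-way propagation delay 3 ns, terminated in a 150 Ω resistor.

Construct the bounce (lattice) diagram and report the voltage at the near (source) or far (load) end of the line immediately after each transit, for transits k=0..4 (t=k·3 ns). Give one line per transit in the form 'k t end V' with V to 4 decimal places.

0 0 source 0.2857
1 3 load 0.4286
2 6 source 0.5306
3 9 load 0.5816
4 12 source 0.6181

Γ_L=0.500000, Γ_S=0.714286; launch V₁=2·50/350=0.285714
k=0 src: V=0.2857
k=1 load: inc=0.285714, refl=0.285714·0.500000=0.1429; V=0.000000+0.285714+0.142857=0.4286
k=2 src: inc=0.142857, refl=0.142857·0.714286=0.1020; V=0.285714+0.142857+0.102041=0.5306
k=3 load: inc=0.102041, refl=0.102041·0.500000=0.0510; V=0.428571+0.102041+0.051020=0.5816
k=4 src: inc=0.051020, refl=0.051020·0.714286=0.0364; V=0.530612+0.051020+0.036443=0.6181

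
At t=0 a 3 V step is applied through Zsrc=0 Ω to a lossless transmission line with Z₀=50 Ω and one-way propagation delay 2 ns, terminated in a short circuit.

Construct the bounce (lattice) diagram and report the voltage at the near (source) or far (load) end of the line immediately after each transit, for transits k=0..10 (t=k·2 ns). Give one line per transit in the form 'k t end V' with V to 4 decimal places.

Γ_L=-1.000000, Γ_S=-1.000000; launch V₁=3·50/50=3.000000
k=0 src: V=3.0000
k=1 load: inc=3.000000, refl=3.000000·-1.000000=-3.0000; V=0.000000+3.000000+-3.000000=0.0000
k=2 src: inc=-3.000000, refl=-3.000000·-1.000000=3.0000; V=3.000000+-3.000000+3.000000=3.0000
k=3 load: inc=3.000000, refl=3.000000·-1.000000=-3.0000; V=0.000000+3.000000+-3.000000=0.0000
k=4 src: inc=-3.000000, refl=-3.000000·-1.000000=3.0000; V=3.000000+-3.000000+3.000000=3.0000
k=5 load: inc=3.000000, refl=3.000000·-1.000000=-3.0000; V=0.000000+3.000000+-3.000000=0.0000
k=6 src: inc=-3.000000, refl=-3.000000·-1.000000=3.0000; V=3.000000+-3.000000+3.000000=3.0000
k=7 load: inc=3.000000, refl=3.000000·-1.000000=-3.0000; V=0.000000+3.000000+-3.000000=0.0000
k=8 src: inc=-3.000000, refl=-3.000000·-1.000000=3.0000; V=3.000000+-3.000000+3.000000=3.0000
k=9 load: inc=3.000000, refl=3.000000·-1.000000=-3.0000; V=0.000000+3.000000+-3.000000=0.0000
k=10 src: inc=-3.000000, refl=-3.000000·-1.000000=3.0000; V=3.000000+-3.000000+3.000000=3.0000

0 0 source 3.0000
1 2 load 0.0000
2 4 source 3.0000
3 6 load 0.0000
4 8 source 3.0000
5 10 load 0.0000
6 12 source 3.0000
7 14 load 0.0000
8 16 source 3.0000
9 18 load 0.0000
10 20 source 3.0000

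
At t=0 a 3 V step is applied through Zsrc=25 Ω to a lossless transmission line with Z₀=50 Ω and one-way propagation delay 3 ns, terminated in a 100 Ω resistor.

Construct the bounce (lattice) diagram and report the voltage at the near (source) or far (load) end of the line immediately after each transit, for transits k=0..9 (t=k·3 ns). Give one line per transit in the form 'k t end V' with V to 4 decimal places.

Γ_L=0.333333, Γ_S=-0.333333; launch V₁=3·50/75=2.000000
k=0 src: V=2.0000
k=1 load: inc=2.000000, refl=2.000000·0.333333=0.6667; V=0.000000+2.000000+0.666667=2.6667
k=2 src: inc=0.666667, refl=0.666667·-0.333333=-0.2222; V=2.000000+0.666667+-0.222222=2.4444
k=3 load: inc=-0.222222, refl=-0.222222·0.333333=-0.0741; V=2.666667+-0.222222+-0.074074=2.3704
k=4 src: inc=-0.074074, refl=-0.074074·-0.333333=0.0247; V=2.444444+-0.074074+0.024691=2.3951
k=5 load: inc=0.024691, refl=0.024691·0.333333=0.0082; V=2.370370+0.024691+0.008230=2.4033
k=6 src: inc=0.008230, refl=0.008230·-0.333333=-0.0027; V=2.395062+0.008230+-0.002743=2.4005
k=7 load: inc=-0.002743, refl=-0.002743·0.333333=-0.0009; V=2.403292+-0.002743+-0.000914=2.3996
k=8 src: inc=-0.000914, refl=-0.000914·-0.333333=0.0003; V=2.400549+-0.000914+0.000305=2.3999
k=9 load: inc=0.000305, refl=0.000305·0.333333=0.0001; V=2.399634+0.000305+0.000102=2.4000

0 0 source 2.0000
1 3 load 2.6667
2 6 source 2.4444
3 9 load 2.3704
4 12 source 2.3951
5 15 load 2.4033
6 18 source 2.4005
7 21 load 2.3996
8 24 source 2.3999
9 27 load 2.4000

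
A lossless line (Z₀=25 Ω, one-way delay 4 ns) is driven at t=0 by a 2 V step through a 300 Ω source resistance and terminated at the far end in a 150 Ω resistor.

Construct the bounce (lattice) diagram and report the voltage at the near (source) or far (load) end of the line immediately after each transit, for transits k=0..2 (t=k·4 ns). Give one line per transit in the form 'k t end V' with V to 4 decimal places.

Γ_L=0.714286, Γ_S=0.846154; launch V₁=2·25/325=0.153846
k=0 src: V=0.1538
k=1 load: inc=0.153846, refl=0.153846·0.714286=0.1099; V=0.000000+0.153846+0.109890=0.2637
k=2 src: inc=0.109890, refl=0.109890·0.846154=0.0930; V=0.153846+0.109890+0.092984=0.3567

0 0 source 0.1538
1 4 load 0.2637
2 8 source 0.3567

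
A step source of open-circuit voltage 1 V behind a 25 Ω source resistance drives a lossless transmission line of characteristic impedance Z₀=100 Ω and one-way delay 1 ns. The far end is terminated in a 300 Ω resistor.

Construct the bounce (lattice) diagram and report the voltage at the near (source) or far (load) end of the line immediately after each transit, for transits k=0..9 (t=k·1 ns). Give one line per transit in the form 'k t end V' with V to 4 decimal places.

0 0 source 0.8000
1 1 load 1.2000
2 2 source 0.9600
3 3 load 0.8400
4 4 source 0.9120
5 5 load 0.9480
6 6 source 0.9264
7 7 load 0.9156
8 8 source 0.9221
9 9 load 0.9253

Γ_L=0.500000, Γ_S=-0.600000; launch V₁=1·100/125=0.800000
k=0 src: V=0.8000
k=1 load: inc=0.800000, refl=0.800000·0.500000=0.4000; V=0.000000+0.800000+0.400000=1.2000
k=2 src: inc=0.400000, refl=0.400000·-0.600000=-0.2400; V=0.800000+0.400000+-0.240000=0.9600
k=3 load: inc=-0.240000, refl=-0.240000·0.500000=-0.1200; V=1.200000+-0.240000+-0.120000=0.8400
k=4 src: inc=-0.120000, refl=-0.120000·-0.600000=0.0720; V=0.960000+-0.120000+0.072000=0.9120
k=5 load: inc=0.072000, refl=0.072000·0.500000=0.0360; V=0.840000+0.072000+0.036000=0.9480
k=6 src: inc=0.036000, refl=0.036000·-0.600000=-0.0216; V=0.912000+0.036000+-0.021600=0.9264
k=7 load: inc=-0.021600, refl=-0.021600·0.500000=-0.0108; V=0.948000+-0.021600+-0.010800=0.9156
k=8 src: inc=-0.010800, refl=-0.010800·-0.600000=0.0065; V=0.926400+-0.010800+0.006480=0.9221
k=9 load: inc=0.006480, refl=0.006480·0.500000=0.0032; V=0.915600+0.006480+0.003240=0.9253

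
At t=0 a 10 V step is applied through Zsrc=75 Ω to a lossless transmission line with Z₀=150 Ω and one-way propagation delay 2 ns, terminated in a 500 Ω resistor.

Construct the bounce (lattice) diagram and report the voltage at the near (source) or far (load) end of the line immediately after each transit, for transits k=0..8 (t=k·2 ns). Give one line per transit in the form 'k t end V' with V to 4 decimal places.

Γ_L=0.538462, Γ_S=-0.333333; launch V₁=10·150/225=6.666667
k=0 src: V=6.6667
k=1 load: inc=6.666667, refl=6.666667·0.538462=3.5897; V=0.000000+6.666667+3.589744=10.2564
k=2 src: inc=3.589744, refl=3.589744·-0.333333=-1.1966; V=6.666667+3.589744+-1.196581=9.0598
k=3 load: inc=-1.196581, refl=-1.196581·0.538462=-0.6443; V=10.256410+-1.196581+-0.644313=8.4155
k=4 src: inc=-0.644313, refl=-0.644313·-0.333333=0.2148; V=9.059829+-0.644313+0.214771=8.6303
k=5 load: inc=0.214771, refl=0.214771·0.538462=0.1156; V=8.415516+0.214771+0.115646=8.7459
k=6 src: inc=0.115646, refl=0.115646·-0.333333=-0.0385; V=8.630287+0.115646+-0.038549=8.7074
k=7 load: inc=-0.038549, refl=-0.038549·0.538462=-0.0208; V=8.745933+-0.038549+-0.020757=8.6866
k=8 src: inc=-0.020757, refl=-0.020757·-0.333333=0.0069; V=8.707384+-0.020757+0.006919=8.6935

0 0 source 6.6667
1 2 load 10.2564
2 4 source 9.0598
3 6 load 8.4155
4 8 source 8.6303
5 10 load 8.7459
6 12 source 8.7074
7 14 load 8.6866
8 16 source 8.6935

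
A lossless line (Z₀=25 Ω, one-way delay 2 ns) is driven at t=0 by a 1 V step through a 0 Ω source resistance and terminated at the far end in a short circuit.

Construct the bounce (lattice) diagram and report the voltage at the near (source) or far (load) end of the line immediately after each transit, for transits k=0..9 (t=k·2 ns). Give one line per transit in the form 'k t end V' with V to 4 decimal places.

0 0 source 1.0000
1 2 load 0.0000
2 4 source 1.0000
3 6 load 0.0000
4 8 source 1.0000
5 10 load 0.0000
6 12 source 1.0000
7 14 load 0.0000
8 16 source 1.0000
9 18 load 0.0000

Γ_L=-1.000000, Γ_S=-1.000000; launch V₁=1·25/25=1.000000
k=0 src: V=1.0000
k=1 load: inc=1.000000, refl=1.000000·-1.000000=-1.0000; V=0.000000+1.000000+-1.000000=0.0000
k=2 src: inc=-1.000000, refl=-1.000000·-1.000000=1.0000; V=1.000000+-1.000000+1.000000=1.0000
k=3 load: inc=1.000000, refl=1.000000·-1.000000=-1.0000; V=0.000000+1.000000+-1.000000=0.0000
k=4 src: inc=-1.000000, refl=-1.000000·-1.000000=1.0000; V=1.000000+-1.000000+1.000000=1.0000
k=5 load: inc=1.000000, refl=1.000000·-1.000000=-1.0000; V=0.000000+1.000000+-1.000000=0.0000
k=6 src: inc=-1.000000, refl=-1.000000·-1.000000=1.0000; V=1.000000+-1.000000+1.000000=1.0000
k=7 load: inc=1.000000, refl=1.000000·-1.000000=-1.0000; V=0.000000+1.000000+-1.000000=0.0000
k=8 src: inc=-1.000000, refl=-1.000000·-1.000000=1.0000; V=1.000000+-1.000000+1.000000=1.0000
k=9 load: inc=1.000000, refl=1.000000·-1.000000=-1.0000; V=0.000000+1.000000+-1.000000=0.0000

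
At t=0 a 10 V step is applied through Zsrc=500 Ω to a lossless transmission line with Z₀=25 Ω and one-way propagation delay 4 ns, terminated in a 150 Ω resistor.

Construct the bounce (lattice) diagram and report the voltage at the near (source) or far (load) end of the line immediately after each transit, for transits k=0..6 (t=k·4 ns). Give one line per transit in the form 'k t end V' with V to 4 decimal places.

Γ_L=0.714286, Γ_S=0.904762; launch V₁=10·25/525=0.476190
k=0 src: V=0.4762
k=1 load: inc=0.476190, refl=0.476190·0.714286=0.3401; V=0.000000+0.476190+0.340136=0.8163
k=2 src: inc=0.340136, refl=0.340136·0.904762=0.3077; V=0.476190+0.340136+0.307742=1.1241
k=3 load: inc=0.307742, refl=0.307742·0.714286=0.2198; V=0.816327+0.307742+0.219816=1.3439
k=4 src: inc=0.219816, refl=0.219816·0.904762=0.1989; V=1.124069+0.219816+0.198881=1.5428
k=5 load: inc=0.198881, refl=0.198881·0.714286=0.1421; V=1.343884+0.198881+0.142058=1.6848
k=6 src: inc=0.142058, refl=0.142058·0.904762=0.1285; V=1.542765+0.142058+0.128529=1.8134

0 0 source 0.4762
1 4 load 0.8163
2 8 source 1.1241
3 12 load 1.3439
4 16 source 1.5428
5 20 load 1.6848
6 24 source 1.8134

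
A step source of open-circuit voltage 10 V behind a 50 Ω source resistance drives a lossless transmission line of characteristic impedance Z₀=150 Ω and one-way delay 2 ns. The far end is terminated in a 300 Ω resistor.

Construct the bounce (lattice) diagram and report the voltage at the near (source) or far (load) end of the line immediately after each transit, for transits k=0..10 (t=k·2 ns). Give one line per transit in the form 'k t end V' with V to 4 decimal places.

0 0 source 7.5000
1 2 load 10.0000
2 4 source 8.7500
3 6 load 8.3333
4 8 source 8.5417
5 10 load 8.6111
6 12 source 8.5764
7 14 load 8.5648
8 16 source 8.5706
9 18 load 8.5725
10 20 source 8.5716

Γ_L=0.333333, Γ_S=-0.500000; launch V₁=10·150/200=7.500000
k=0 src: V=7.5000
k=1 load: inc=7.500000, refl=7.500000·0.333333=2.5000; V=0.000000+7.500000+2.500000=10.0000
k=2 src: inc=2.500000, refl=2.500000·-0.500000=-1.2500; V=7.500000+2.500000+-1.250000=8.7500
k=3 load: inc=-1.250000, refl=-1.250000·0.333333=-0.4167; V=10.000000+-1.250000+-0.416667=8.3333
k=4 src: inc=-0.416667, refl=-0.416667·-0.500000=0.2083; V=8.750000+-0.416667+0.208333=8.5417
k=5 load: inc=0.208333, refl=0.208333·0.333333=0.0694; V=8.333333+0.208333+0.069444=8.6111
k=6 src: inc=0.069444, refl=0.069444·-0.500000=-0.0347; V=8.541667+0.069444+-0.034722=8.5764
k=7 load: inc=-0.034722, refl=-0.034722·0.333333=-0.0116; V=8.611111+-0.034722+-0.011574=8.5648
k=8 src: inc=-0.011574, refl=-0.011574·-0.500000=0.0058; V=8.576389+-0.011574+0.005787=8.5706
k=9 load: inc=0.005787, refl=0.005787·0.333333=0.0019; V=8.564815+0.005787+0.001929=8.5725
k=10 src: inc=0.001929, refl=0.001929·-0.500000=-0.0010; V=8.570602+0.001929+-0.000965=8.5716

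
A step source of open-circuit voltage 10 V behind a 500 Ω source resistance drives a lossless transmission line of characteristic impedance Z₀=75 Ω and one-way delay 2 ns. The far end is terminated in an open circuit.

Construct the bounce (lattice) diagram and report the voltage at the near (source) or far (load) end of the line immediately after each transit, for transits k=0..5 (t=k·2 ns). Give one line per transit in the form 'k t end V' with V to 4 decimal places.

0 0 source 1.3043
1 2 load 2.6087
2 4 source 3.5728
3 6 load 4.5369
4 8 source 5.2494
5 10 load 5.9620

Γ_L=1.000000, Γ_S=0.739130; launch V₁=10·75/575=1.304348
k=0 src: V=1.3043
k=1 load: inc=1.304348, refl=1.304348·1.000000=1.3043; V=0.000000+1.304348+1.304348=2.6087
k=2 src: inc=1.304348, refl=1.304348·0.739130=0.9641; V=1.304348+1.304348+0.964083=3.5728
k=3 load: inc=0.964083, refl=0.964083·1.000000=0.9641; V=2.608696+0.964083+0.964083=4.5369
k=4 src: inc=0.964083, refl=0.964083·0.739130=0.7126; V=3.572779+0.964083+0.712583=5.2494
k=5 load: inc=0.712583, refl=0.712583·1.000000=0.7126; V=4.536862+0.712583+0.712583=5.9620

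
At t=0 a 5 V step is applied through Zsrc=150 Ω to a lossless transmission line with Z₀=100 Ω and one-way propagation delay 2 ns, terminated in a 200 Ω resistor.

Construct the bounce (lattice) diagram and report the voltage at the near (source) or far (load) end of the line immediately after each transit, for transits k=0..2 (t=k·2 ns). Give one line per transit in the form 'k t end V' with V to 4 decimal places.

0 0 source 2.0000
1 2 load 2.6667
2 4 source 2.8000

Γ_L=0.333333, Γ_S=0.200000; launch V₁=5·100/250=2.000000
k=0 src: V=2.0000
k=1 load: inc=2.000000, refl=2.000000·0.333333=0.6667; V=0.000000+2.000000+0.666667=2.6667
k=2 src: inc=0.666667, refl=0.666667·0.200000=0.1333; V=2.000000+0.666667+0.133333=2.8000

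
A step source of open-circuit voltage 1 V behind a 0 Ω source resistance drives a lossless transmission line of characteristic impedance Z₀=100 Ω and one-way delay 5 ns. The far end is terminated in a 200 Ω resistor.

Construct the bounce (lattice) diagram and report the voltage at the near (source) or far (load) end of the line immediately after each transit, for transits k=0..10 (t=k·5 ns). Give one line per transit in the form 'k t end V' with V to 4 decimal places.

0 0 source 1.0000
1 5 load 1.3333
2 10 source 1.0000
3 15 load 0.8889
4 20 source 1.0000
5 25 load 1.0370
6 30 source 1.0000
7 35 load 0.9877
8 40 source 1.0000
9 45 load 1.0041
10 50 source 1.0000

Γ_L=0.333333, Γ_S=-1.000000; launch V₁=1·100/100=1.000000
k=0 src: V=1.0000
k=1 load: inc=1.000000, refl=1.000000·0.333333=0.3333; V=0.000000+1.000000+0.333333=1.3333
k=2 src: inc=0.333333, refl=0.333333·-1.000000=-0.3333; V=1.000000+0.333333+-0.333333=1.0000
k=3 load: inc=-0.333333, refl=-0.333333·0.333333=-0.1111; V=1.333333+-0.333333+-0.111111=0.8889
k=4 src: inc=-0.111111, refl=-0.111111·-1.000000=0.1111; V=1.000000+-0.111111+0.111111=1.0000
k=5 load: inc=0.111111, refl=0.111111·0.333333=0.0370; V=0.888889+0.111111+0.037037=1.0370
k=6 src: inc=0.037037, refl=0.037037·-1.000000=-0.0370; V=1.000000+0.037037+-0.037037=1.0000
k=7 load: inc=-0.037037, refl=-0.037037·0.333333=-0.0123; V=1.037037+-0.037037+-0.012346=0.9877
k=8 src: inc=-0.012346, refl=-0.012346·-1.000000=0.0123; V=1.000000+-0.012346+0.012346=1.0000
k=9 load: inc=0.012346, refl=0.012346·0.333333=0.0041; V=0.987654+0.012346+0.004115=1.0041
k=10 src: inc=0.004115, refl=0.004115·-1.000000=-0.0041; V=1.000000+0.004115+-0.004115=1.0000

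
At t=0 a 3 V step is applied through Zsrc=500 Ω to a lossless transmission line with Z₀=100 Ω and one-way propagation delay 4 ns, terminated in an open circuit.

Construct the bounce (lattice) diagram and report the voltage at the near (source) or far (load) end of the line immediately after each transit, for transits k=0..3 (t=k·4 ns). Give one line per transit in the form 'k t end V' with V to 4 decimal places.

Γ_L=1.000000, Γ_S=0.666667; launch V₁=3·100/600=0.500000
k=0 src: V=0.5000
k=1 load: inc=0.500000, refl=0.500000·1.000000=0.5000; V=0.000000+0.500000+0.500000=1.0000
k=2 src: inc=0.500000, refl=0.500000·0.666667=0.3333; V=0.500000+0.500000+0.333333=1.3333
k=3 load: inc=0.333333, refl=0.333333·1.000000=0.3333; V=1.000000+0.333333+0.333333=1.6667

0 0 source 0.5000
1 4 load 1.0000
2 8 source 1.3333
3 12 load 1.6667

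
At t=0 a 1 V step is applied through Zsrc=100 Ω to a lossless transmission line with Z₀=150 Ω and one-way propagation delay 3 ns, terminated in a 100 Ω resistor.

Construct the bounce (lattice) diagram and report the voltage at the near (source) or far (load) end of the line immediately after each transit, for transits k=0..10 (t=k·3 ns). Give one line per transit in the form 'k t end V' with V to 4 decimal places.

0 0 source 0.6000
1 3 load 0.4800
2 6 source 0.5040
3 9 load 0.4992
4 12 source 0.5002
5 15 load 0.5000
6 18 source 0.5000
7 21 load 0.5000
8 24 source 0.5000
9 27 load 0.5000
10 30 source 0.5000

Γ_L=-0.200000, Γ_S=-0.200000; launch V₁=1·150/250=0.600000
k=0 src: V=0.6000
k=1 load: inc=0.600000, refl=0.600000·-0.200000=-0.1200; V=0.000000+0.600000+-0.120000=0.4800
k=2 src: inc=-0.120000, refl=-0.120000·-0.200000=0.0240; V=0.600000+-0.120000+0.024000=0.5040
k=3 load: inc=0.024000, refl=0.024000·-0.200000=-0.0048; V=0.480000+0.024000+-0.004800=0.4992
k=4 src: inc=-0.004800, refl=-0.004800·-0.200000=0.0010; V=0.504000+-0.004800+0.000960=0.5002
k=5 load: inc=0.000960, refl=0.000960·-0.200000=-0.0002; V=0.499200+0.000960+-0.000192=0.5000
k=6 src: inc=-0.000192, refl=-0.000192·-0.200000=0.0000; V=0.500160+-0.000192+0.000038=0.5000
k=7 load: inc=0.000038, refl=0.000038·-0.200000=-0.0000; V=0.499968+0.000038+-0.000008=0.5000
k=8 src: inc=-0.000008, refl=-0.000008·-0.200000=0.0000; V=0.500006+-0.000008+0.000002=0.5000
k=9 load: inc=0.000002, refl=0.000002·-0.200000=-0.0000; V=0.499999+0.000002+-0.000000=0.5000
k=10 src: inc=-0.000000, refl=-0.000000·-0.200000=0.0000; V=0.500000+-0.000000+0.000000=0.5000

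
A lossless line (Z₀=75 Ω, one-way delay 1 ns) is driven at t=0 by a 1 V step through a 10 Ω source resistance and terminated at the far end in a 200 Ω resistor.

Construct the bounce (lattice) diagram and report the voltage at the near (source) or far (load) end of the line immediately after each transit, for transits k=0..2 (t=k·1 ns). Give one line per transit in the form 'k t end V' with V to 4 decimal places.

0 0 source 0.8824
1 1 load 1.2834
2 2 source 0.9767

Γ_L=0.454545, Γ_S=-0.764706; launch V₁=1·75/85=0.882353
k=0 src: V=0.8824
k=1 load: inc=0.882353, refl=0.882353·0.454545=0.4011; V=0.000000+0.882353+0.401070=1.2834
k=2 src: inc=0.401070, refl=0.401070·-0.764706=-0.3067; V=0.882353+0.401070+-0.306700=0.9767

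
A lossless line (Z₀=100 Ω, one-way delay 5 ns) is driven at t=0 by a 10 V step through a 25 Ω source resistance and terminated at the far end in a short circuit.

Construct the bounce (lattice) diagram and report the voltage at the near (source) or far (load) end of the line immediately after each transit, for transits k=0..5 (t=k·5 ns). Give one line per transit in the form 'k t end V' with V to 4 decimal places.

0 0 source 8.0000
1 5 load 0.0000
2 10 source 4.8000
3 15 load 0.0000
4 20 source 2.8800
5 25 load 0.0000

Γ_L=-1.000000, Γ_S=-0.600000; launch V₁=10·100/125=8.000000
k=0 src: V=8.0000
k=1 load: inc=8.000000, refl=8.000000·-1.000000=-8.0000; V=0.000000+8.000000+-8.000000=0.0000
k=2 src: inc=-8.000000, refl=-8.000000·-0.600000=4.8000; V=8.000000+-8.000000+4.800000=4.8000
k=3 load: inc=4.800000, refl=4.800000·-1.000000=-4.8000; V=0.000000+4.800000+-4.800000=0.0000
k=4 src: inc=-4.800000, refl=-4.800000·-0.600000=2.8800; V=4.800000+-4.800000+2.880000=2.8800
k=5 load: inc=2.880000, refl=2.880000·-1.000000=-2.8800; V=0.000000+2.880000+-2.880000=0.0000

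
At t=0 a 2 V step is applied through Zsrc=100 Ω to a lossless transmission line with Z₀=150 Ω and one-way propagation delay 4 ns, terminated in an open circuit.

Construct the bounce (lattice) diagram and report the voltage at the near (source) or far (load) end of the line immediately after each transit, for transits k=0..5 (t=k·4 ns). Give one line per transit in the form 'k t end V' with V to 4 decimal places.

0 0 source 1.2000
1 4 load 2.4000
2 8 source 2.1600
3 12 load 1.9200
4 16 source 1.9680
5 20 load 2.0160

Γ_L=1.000000, Γ_S=-0.200000; launch V₁=2·150/250=1.200000
k=0 src: V=1.2000
k=1 load: inc=1.200000, refl=1.200000·1.000000=1.2000; V=0.000000+1.200000+1.200000=2.4000
k=2 src: inc=1.200000, refl=1.200000·-0.200000=-0.2400; V=1.200000+1.200000+-0.240000=2.1600
k=3 load: inc=-0.240000, refl=-0.240000·1.000000=-0.2400; V=2.400000+-0.240000+-0.240000=1.9200
k=4 src: inc=-0.240000, refl=-0.240000·-0.200000=0.0480; V=2.160000+-0.240000+0.048000=1.9680
k=5 load: inc=0.048000, refl=0.048000·1.000000=0.0480; V=1.920000+0.048000+0.048000=2.0160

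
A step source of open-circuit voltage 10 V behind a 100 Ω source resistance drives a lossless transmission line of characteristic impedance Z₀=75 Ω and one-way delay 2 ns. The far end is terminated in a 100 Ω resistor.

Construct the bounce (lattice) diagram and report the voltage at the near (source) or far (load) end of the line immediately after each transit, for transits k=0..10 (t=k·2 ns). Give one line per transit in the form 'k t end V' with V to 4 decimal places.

0 0 source 4.2857
1 2 load 4.8980
2 4 source 4.9854
3 6 load 4.9979
4 8 source 4.9997
5 10 load 5.0000
6 12 source 5.0000
7 14 load 5.0000
8 16 source 5.0000
9 18 load 5.0000
10 20 source 5.0000

Γ_L=0.142857, Γ_S=0.142857; launch V₁=10·75/175=4.285714
k=0 src: V=4.2857
k=1 load: inc=4.285714, refl=4.285714·0.142857=0.6122; V=0.000000+4.285714+0.612245=4.8980
k=2 src: inc=0.612245, refl=0.612245·0.142857=0.0875; V=4.285714+0.612245+0.087464=4.9854
k=3 load: inc=0.087464, refl=0.087464·0.142857=0.0125; V=4.897959+0.087464+0.012495=4.9979
k=4 src: inc=0.012495, refl=0.012495·0.142857=0.0018; V=4.985423+0.012495+0.001785=4.9997
k=5 load: inc=0.001785, refl=0.001785·0.142857=0.0003; V=4.997918+0.001785+0.000255=5.0000
k=6 src: inc=0.000255, refl=0.000255·0.142857=0.0000; V=4.999703+0.000255+0.000036=5.0000
k=7 load: inc=0.000036, refl=0.000036·0.142857=0.0000; V=4.999958+0.000036+0.000005=5.0000
k=8 src: inc=0.000005, refl=0.000005·0.142857=0.0000; V=4.999994+0.000005+0.000001=5.0000
k=9 load: inc=0.000001, refl=0.000001·0.142857=0.0000; V=4.999999+0.000001+0.000000=5.0000
k=10 src: inc=0.000000, refl=0.000000·0.142857=0.0000; V=5.000000+0.000000+0.000000=5.0000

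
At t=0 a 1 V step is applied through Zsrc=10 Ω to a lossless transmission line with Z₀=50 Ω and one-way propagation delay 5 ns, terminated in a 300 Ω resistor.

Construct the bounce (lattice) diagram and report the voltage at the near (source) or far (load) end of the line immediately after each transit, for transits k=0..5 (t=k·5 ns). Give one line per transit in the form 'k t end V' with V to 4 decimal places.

0 0 source 0.8333
1 5 load 1.4286
2 10 source 1.0317
3 15 load 0.7483
4 20 source 0.9373
5 25 load 1.0722

Γ_L=0.714286, Γ_S=-0.666667; launch V₁=1·50/60=0.833333
k=0 src: V=0.8333
k=1 load: inc=0.833333, refl=0.833333·0.714286=0.5952; V=0.000000+0.833333+0.595238=1.4286
k=2 src: inc=0.595238, refl=0.595238·-0.666667=-0.3968; V=0.833333+0.595238+-0.396825=1.0317
k=3 load: inc=-0.396825, refl=-0.396825·0.714286=-0.2834; V=1.428571+-0.396825+-0.283447=0.7483
k=4 src: inc=-0.283447, refl=-0.283447·-0.666667=0.1890; V=1.031746+-0.283447+0.188964=0.9373
k=5 load: inc=0.188964, refl=0.188964·0.714286=0.1350; V=0.748299+0.188964+0.134975=1.0722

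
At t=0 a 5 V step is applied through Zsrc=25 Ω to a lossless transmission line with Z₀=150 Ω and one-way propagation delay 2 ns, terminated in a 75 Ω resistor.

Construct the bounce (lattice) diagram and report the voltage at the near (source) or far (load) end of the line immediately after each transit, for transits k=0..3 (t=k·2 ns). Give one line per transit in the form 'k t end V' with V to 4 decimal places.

0 0 source 4.2857
1 2 load 2.8571
2 4 source 3.8776
3 6 load 3.5374

Γ_L=-0.333333, Γ_S=-0.714286; launch V₁=5·150/175=4.285714
k=0 src: V=4.2857
k=1 load: inc=4.285714, refl=4.285714·-0.333333=-1.4286; V=0.000000+4.285714+-1.428571=2.8571
k=2 src: inc=-1.428571, refl=-1.428571·-0.714286=1.0204; V=4.285714+-1.428571+1.020408=3.8776
k=3 load: inc=1.020408, refl=1.020408·-0.333333=-0.3401; V=2.857143+1.020408+-0.340136=3.5374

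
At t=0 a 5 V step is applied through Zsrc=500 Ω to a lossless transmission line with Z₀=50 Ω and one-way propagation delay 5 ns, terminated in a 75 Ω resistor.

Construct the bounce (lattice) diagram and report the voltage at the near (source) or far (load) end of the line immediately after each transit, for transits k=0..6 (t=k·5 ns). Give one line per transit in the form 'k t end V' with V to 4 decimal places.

Γ_L=0.200000, Γ_S=0.818182; launch V₁=5·50/550=0.454545
k=0 src: V=0.4545
k=1 load: inc=0.454545, refl=0.454545·0.200000=0.0909; V=0.000000+0.454545+0.090909=0.5455
k=2 src: inc=0.090909, refl=0.090909·0.818182=0.0744; V=0.454545+0.090909+0.074380=0.6198
k=3 load: inc=0.074380, refl=0.074380·0.200000=0.0149; V=0.545455+0.074380+0.014876=0.6347
k=4 src: inc=0.014876, refl=0.014876·0.818182=0.0122; V=0.619835+0.014876+0.012171=0.6469
k=5 load: inc=0.012171, refl=0.012171·0.200000=0.0024; V=0.634711+0.012171+0.002434=0.6493
k=6 src: inc=0.002434, refl=0.002434·0.818182=0.0020; V=0.646882+0.002434+0.001992=0.6513

0 0 source 0.4545
1 5 load 0.5455
2 10 source 0.6198
3 15 load 0.6347
4 20 source 0.6469
5 25 load 0.6493
6 30 source 0.6513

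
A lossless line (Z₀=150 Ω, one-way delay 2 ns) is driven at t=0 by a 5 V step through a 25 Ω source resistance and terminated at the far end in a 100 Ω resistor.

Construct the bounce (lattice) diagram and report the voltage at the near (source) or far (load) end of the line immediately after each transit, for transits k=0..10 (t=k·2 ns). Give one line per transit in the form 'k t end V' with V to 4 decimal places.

0 0 source 4.2857
1 2 load 3.4286
2 4 source 4.0408
3 6 load 3.9184
4 8 source 4.0058
5 10 load 3.9883
6 12 source 4.0008
7 14 load 3.9983
8 16 source 4.0001
9 18 load 3.9998
10 20 source 4.0000

Γ_L=-0.200000, Γ_S=-0.714286; launch V₁=5·150/175=4.285714
k=0 src: V=4.2857
k=1 load: inc=4.285714, refl=4.285714·-0.200000=-0.8571; V=0.000000+4.285714+-0.857143=3.4286
k=2 src: inc=-0.857143, refl=-0.857143·-0.714286=0.6122; V=4.285714+-0.857143+0.612245=4.0408
k=3 load: inc=0.612245, refl=0.612245·-0.200000=-0.1224; V=3.428571+0.612245+-0.122449=3.9184
k=4 src: inc=-0.122449, refl=-0.122449·-0.714286=0.0875; V=4.040816+-0.122449+0.087464=4.0058
k=5 load: inc=0.087464, refl=0.087464·-0.200000=-0.0175; V=3.918367+0.087464+-0.017493=3.9883
k=6 src: inc=-0.017493, refl=-0.017493·-0.714286=0.0125; V=4.005831+-0.017493+0.012495=4.0008
k=7 load: inc=0.012495, refl=0.012495·-0.200000=-0.0025; V=3.988338+0.012495+-0.002499=3.9983
k=8 src: inc=-0.002499, refl=-0.002499·-0.714286=0.0018; V=4.000833+-0.002499+0.001785=4.0001
k=9 load: inc=0.001785, refl=0.001785·-0.200000=-0.0004; V=3.998334+0.001785+-0.000357=3.9998
k=10 src: inc=-0.000357, refl=-0.000357·-0.714286=0.0003; V=4.000119+-0.000357+0.000255=4.0000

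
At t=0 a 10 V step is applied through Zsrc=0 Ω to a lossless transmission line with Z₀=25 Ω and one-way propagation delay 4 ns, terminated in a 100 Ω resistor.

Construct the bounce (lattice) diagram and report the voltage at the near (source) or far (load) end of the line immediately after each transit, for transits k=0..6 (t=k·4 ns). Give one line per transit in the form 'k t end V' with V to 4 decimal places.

Γ_L=0.600000, Γ_S=-1.000000; launch V₁=10·25/25=10.000000
k=0 src: V=10.0000
k=1 load: inc=10.000000, refl=10.000000·0.600000=6.0000; V=0.000000+10.000000+6.000000=16.0000
k=2 src: inc=6.000000, refl=6.000000·-1.000000=-6.0000; V=10.000000+6.000000+-6.000000=10.0000
k=3 load: inc=-6.000000, refl=-6.000000·0.600000=-3.6000; V=16.000000+-6.000000+-3.600000=6.4000
k=4 src: inc=-3.600000, refl=-3.600000·-1.000000=3.6000; V=10.000000+-3.600000+3.600000=10.0000
k=5 load: inc=3.600000, refl=3.600000·0.600000=2.1600; V=6.400000+3.600000+2.160000=12.1600
k=6 src: inc=2.160000, refl=2.160000·-1.000000=-2.1600; V=10.000000+2.160000+-2.160000=10.0000

0 0 source 10.0000
1 4 load 16.0000
2 8 source 10.0000
3 12 load 6.4000
4 16 source 10.0000
5 20 load 12.1600
6 24 source 10.0000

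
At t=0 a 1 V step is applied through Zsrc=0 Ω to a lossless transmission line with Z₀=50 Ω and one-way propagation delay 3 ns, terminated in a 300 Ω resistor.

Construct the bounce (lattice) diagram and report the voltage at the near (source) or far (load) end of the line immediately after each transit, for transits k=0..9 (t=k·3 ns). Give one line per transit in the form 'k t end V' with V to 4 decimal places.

Γ_L=0.714286, Γ_S=-1.000000; launch V₁=1·50/50=1.000000
k=0 src: V=1.0000
k=1 load: inc=1.000000, refl=1.000000·0.714286=0.7143; V=0.000000+1.000000+0.714286=1.7143
k=2 src: inc=0.714286, refl=0.714286·-1.000000=-0.7143; V=1.000000+0.714286+-0.714286=1.0000
k=3 load: inc=-0.714286, refl=-0.714286·0.714286=-0.5102; V=1.714286+-0.714286+-0.510204=0.4898
k=4 src: inc=-0.510204, refl=-0.510204·-1.000000=0.5102; V=1.000000+-0.510204+0.510204=1.0000
k=5 load: inc=0.510204, refl=0.510204·0.714286=0.3644; V=0.489796+0.510204+0.364431=1.3644
k=6 src: inc=0.364431, refl=0.364431·-1.000000=-0.3644; V=1.000000+0.364431+-0.364431=1.0000
k=7 load: inc=-0.364431, refl=-0.364431·0.714286=-0.2603; V=1.364431+-0.364431+-0.260308=0.7397
k=8 src: inc=-0.260308, refl=-0.260308·-1.000000=0.2603; V=1.000000+-0.260308+0.260308=1.0000
k=9 load: inc=0.260308, refl=0.260308·0.714286=0.1859; V=0.739692+0.260308+0.185934=1.1859

0 0 source 1.0000
1 3 load 1.7143
2 6 source 1.0000
3 9 load 0.4898
4 12 source 1.0000
5 15 load 1.3644
6 18 source 1.0000
7 21 load 0.7397
8 24 source 1.0000
9 27 load 1.1859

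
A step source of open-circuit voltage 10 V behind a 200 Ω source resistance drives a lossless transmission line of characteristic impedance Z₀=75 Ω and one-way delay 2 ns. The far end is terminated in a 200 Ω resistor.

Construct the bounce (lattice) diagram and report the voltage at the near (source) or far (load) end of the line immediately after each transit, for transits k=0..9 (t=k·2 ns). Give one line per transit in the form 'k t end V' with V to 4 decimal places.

Γ_L=0.454545, Γ_S=0.454545; launch V₁=10·75/275=2.727273
k=0 src: V=2.7273
k=1 load: inc=2.727273, refl=2.727273·0.454545=1.2397; V=0.000000+2.727273+1.239669=3.9669
k=2 src: inc=1.239669, refl=1.239669·0.454545=0.5635; V=2.727273+1.239669+0.563486=4.5304
k=3 load: inc=0.563486, refl=0.563486·0.454545=0.2561; V=3.966942+0.563486+0.256130=4.7866
k=4 src: inc=0.256130, refl=0.256130·0.454545=0.1164; V=4.530428+0.256130+0.116423=4.9030
k=5 load: inc=0.116423, refl=0.116423·0.454545=0.0529; V=4.786558+0.116423+0.052919=4.9559
k=6 src: inc=0.052919, refl=0.052919·0.454545=0.0241; V=4.902981+0.052919+0.024054=4.9800
k=7 load: inc=0.024054, refl=0.024054·0.454545=0.0109; V=4.955900+0.024054+0.010934=4.9909
k=8 src: inc=0.010934, refl=0.010934·0.454545=0.0050; V=4.979955+0.010934+0.004970=4.9959
k=9 load: inc=0.004970, refl=0.004970·0.454545=0.0023; V=4.990889+0.004970+0.002259=4.9981

0 0 source 2.7273
1 2 load 3.9669
2 4 source 4.5304
3 6 load 4.7866
4 8 source 4.9030
5 10 load 4.9559
6 12 source 4.9800
7 14 load 4.9909
8 16 source 4.9959
9 18 load 4.9981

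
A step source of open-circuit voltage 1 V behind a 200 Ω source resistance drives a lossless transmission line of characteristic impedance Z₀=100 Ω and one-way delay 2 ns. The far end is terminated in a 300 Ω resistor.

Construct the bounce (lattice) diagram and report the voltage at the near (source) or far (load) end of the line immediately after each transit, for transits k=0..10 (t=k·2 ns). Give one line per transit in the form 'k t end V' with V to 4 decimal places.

Γ_L=0.500000, Γ_S=0.333333; launch V₁=1·100/300=0.333333
k=0 src: V=0.3333
k=1 load: inc=0.333333, refl=0.333333·0.500000=0.1667; V=0.000000+0.333333+0.166667=0.5000
k=2 src: inc=0.166667, refl=0.166667·0.333333=0.0556; V=0.333333+0.166667+0.055556=0.5556
k=3 load: inc=0.055556, refl=0.055556·0.500000=0.0278; V=0.500000+0.055556+0.027778=0.5833
k=4 src: inc=0.027778, refl=0.027778·0.333333=0.0093; V=0.555556+0.027778+0.009259=0.5926
k=5 load: inc=0.009259, refl=0.009259·0.500000=0.0046; V=0.583333+0.009259+0.004630=0.5972
k=6 src: inc=0.004630, refl=0.004630·0.333333=0.0015; V=0.592593+0.004630+0.001543=0.5988
k=7 load: inc=0.001543, refl=0.001543·0.500000=0.0008; V=0.597222+0.001543+0.000772=0.5995
k=8 src: inc=0.000772, refl=0.000772·0.333333=0.0003; V=0.598765+0.000772+0.000257=0.5998
k=9 load: inc=0.000257, refl=0.000257·0.500000=0.0001; V=0.599537+0.000257+0.000129=0.5999
k=10 src: inc=0.000129, refl=0.000129·0.333333=0.0000; V=0.599794+0.000129+0.000043=0.6000

0 0 source 0.3333
1 2 load 0.5000
2 4 source 0.5556
3 6 load 0.5833
4 8 source 0.5926
5 10 load 0.5972
6 12 source 0.5988
7 14 load 0.5995
8 16 source 0.5998
9 18 load 0.5999
10 20 source 0.6000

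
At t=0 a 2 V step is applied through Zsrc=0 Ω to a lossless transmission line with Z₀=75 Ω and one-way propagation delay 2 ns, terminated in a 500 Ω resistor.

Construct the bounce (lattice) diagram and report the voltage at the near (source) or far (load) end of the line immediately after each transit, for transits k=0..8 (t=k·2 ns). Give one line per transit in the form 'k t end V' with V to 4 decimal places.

0 0 source 2.0000
1 2 load 3.4783
2 4 source 2.0000
3 6 load 0.9074
4 8 source 2.0000
5 10 load 2.8076
6 12 source 2.0000
7 14 load 1.4031
8 16 source 2.0000

Γ_L=0.739130, Γ_S=-1.000000; launch V₁=2·75/75=2.000000
k=0 src: V=2.0000
k=1 load: inc=2.000000, refl=2.000000·0.739130=1.4783; V=0.000000+2.000000+1.478261=3.4783
k=2 src: inc=1.478261, refl=1.478261·-1.000000=-1.4783; V=2.000000+1.478261+-1.478261=2.0000
k=3 load: inc=-1.478261, refl=-1.478261·0.739130=-1.0926; V=3.478261+-1.478261+-1.092628=0.9074
k=4 src: inc=-1.092628, refl=-1.092628·-1.000000=1.0926; V=2.000000+-1.092628+1.092628=2.0000
k=5 load: inc=1.092628, refl=1.092628·0.739130=0.8076; V=0.907372+1.092628+0.807594=2.8076
k=6 src: inc=0.807594, refl=0.807594·-1.000000=-0.8076; V=2.000000+0.807594+-0.807594=2.0000
k=7 load: inc=-0.807594, refl=-0.807594·0.739130=-0.5969; V=2.807594+-0.807594+-0.596918=1.4031
k=8 src: inc=-0.596918, refl=-0.596918·-1.000000=0.5969; V=2.000000+-0.596918+0.596918=2.0000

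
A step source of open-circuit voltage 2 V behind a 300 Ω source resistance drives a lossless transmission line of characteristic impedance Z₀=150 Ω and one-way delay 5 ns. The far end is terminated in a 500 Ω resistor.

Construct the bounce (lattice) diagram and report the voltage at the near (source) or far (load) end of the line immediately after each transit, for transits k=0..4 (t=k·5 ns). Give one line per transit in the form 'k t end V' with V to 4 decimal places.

Γ_L=0.538462, Γ_S=0.333333; launch V₁=2·150/450=0.666667
k=0 src: V=0.6667
k=1 load: inc=0.666667, refl=0.666667·0.538462=0.3590; V=0.000000+0.666667+0.358974=1.0256
k=2 src: inc=0.358974, refl=0.358974·0.333333=0.1197; V=0.666667+0.358974+0.119658=1.1453
k=3 load: inc=0.119658, refl=0.119658·0.538462=0.0644; V=1.025641+0.119658+0.064431=1.2097
k=4 src: inc=0.064431, refl=0.064431·0.333333=0.0215; V=1.145299+0.064431+0.021477=1.2312

0 0 source 0.6667
1 5 load 1.0256
2 10 source 1.1453
3 15 load 1.2097
4 20 source 1.2312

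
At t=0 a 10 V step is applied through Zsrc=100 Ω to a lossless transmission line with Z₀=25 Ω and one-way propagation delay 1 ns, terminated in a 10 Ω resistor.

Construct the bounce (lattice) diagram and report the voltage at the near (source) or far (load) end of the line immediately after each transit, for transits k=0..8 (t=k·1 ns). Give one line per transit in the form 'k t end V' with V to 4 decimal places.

Γ_L=-0.428571, Γ_S=0.600000; launch V₁=10·25/125=2.000000
k=0 src: V=2.0000
k=1 load: inc=2.000000, refl=2.000000·-0.428571=-0.8571; V=0.000000+2.000000+-0.857143=1.1429
k=2 src: inc=-0.857143, refl=-0.857143·0.600000=-0.5143; V=2.000000+-0.857143+-0.514286=0.6286
k=3 load: inc=-0.514286, refl=-0.514286·-0.428571=0.2204; V=1.142857+-0.514286+0.220408=0.8490
k=4 src: inc=0.220408, refl=0.220408·0.600000=0.1322; V=0.628571+0.220408+0.132245=0.9812
k=5 load: inc=0.132245, refl=0.132245·-0.428571=-0.0567; V=0.848980+0.132245+-0.056676=0.9245
k=6 src: inc=-0.056676, refl=-0.056676·0.600000=-0.0340; V=0.981224+-0.056676+-0.034006=0.8905
k=7 load: inc=-0.034006, refl=-0.034006·-0.428571=0.0146; V=0.924548+-0.034006+0.014574=0.9051
k=8 src: inc=0.014574, refl=0.014574·0.600000=0.0087; V=0.890542+0.014574+0.008744=0.9139

0 0 source 2.0000
1 1 load 1.1429
2 2 source 0.6286
3 3 load 0.8490
4 4 source 0.9812
5 5 load 0.9245
6 6 source 0.8905
7 7 load 0.9051
8 8 source 0.9139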